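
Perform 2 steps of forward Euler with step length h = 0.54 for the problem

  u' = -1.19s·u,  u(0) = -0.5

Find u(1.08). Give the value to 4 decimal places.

-0.3265

Euler: u_{n+1} = u_n + h·f(s_n, u_n).
s=0.000000, u=-0.500000: f=0.000000 → u ← -0.500000 + 0.54·0.000000 = -0.500000
s=0.540000, u=-0.500000: f=0.321300 → u ← -0.500000 + 0.54·0.321300 = -0.326498
u(1.08) ≈ -0.3265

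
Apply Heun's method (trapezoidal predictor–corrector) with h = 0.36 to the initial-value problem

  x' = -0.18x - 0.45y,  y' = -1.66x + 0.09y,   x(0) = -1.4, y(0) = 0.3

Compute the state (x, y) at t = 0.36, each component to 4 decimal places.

-1.4278, 1.1475

Heun on (x,y): k1 = f(t_n, state_n); k2 = f(t_n + h, state_n + h·k1); state_{n+1} = state_n + (h/2)·(k1 + k2).
0.000000: (-1.400000, 0.300000)
  k1 = (0.117000, 2.351000)
  predictor → (-1.357880, 1.146360)
  k2 = (-0.271444, 2.357253)
  → (-1.427800, 1.147486)
(x(0.36), y(0.36)) ≈ (-1.4278, 1.1475)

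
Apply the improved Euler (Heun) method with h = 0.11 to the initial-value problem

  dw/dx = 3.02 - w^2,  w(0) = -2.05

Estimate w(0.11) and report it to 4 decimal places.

Heun: k1 = f(x_n, w_n); k2 = f(x_n + h, w_n + h·k1); w_{n+1} = w_n + (h/2)·(k1 + k2).
x=0.000000, w=-2.050000:
  k1 = f(0.000000, -2.050000) = -1.182500
  k2 = f(0.110000, -2.180075) = -1.732727
  w ← -2.050000 + (0.11/2)·(-1.182500 + (-1.732727)) = -2.210337
w(0.11) ≈ -2.2103

-2.2103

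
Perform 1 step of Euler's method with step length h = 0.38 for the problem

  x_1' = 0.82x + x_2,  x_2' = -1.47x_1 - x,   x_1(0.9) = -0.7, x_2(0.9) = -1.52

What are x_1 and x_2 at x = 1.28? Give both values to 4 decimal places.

Euler on (x_1,x_2): x_1_{n+1} = x_1_n + h·x_1', x_2_{n+1} = x_2_n + h·x_2'.
0.900000: (-0.700000, -1.520000); f=(-0.782000, 0.129000) → (-0.997160, -1.470980)
(x_1(1.28), x_2(1.28)) ≈ (-0.9972, -1.4710)

-0.9972, -1.4710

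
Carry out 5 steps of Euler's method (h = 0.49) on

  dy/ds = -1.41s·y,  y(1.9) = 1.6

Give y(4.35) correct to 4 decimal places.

Euler: y_{n+1} = y_n + h·f(s_n, y_n).
s=1.900000, y=1.600000: f=-4.286400 → y ← 1.600000 + 0.49·(-4.286400) = -0.500336
s=2.390000, y=-0.500336: f=1.686082 → y ← -0.500336 + 0.49·1.686082 = 0.325844
s=2.880000, y=0.325844: f=-1.323189 → y ← 0.325844 + 0.49·(-1.323189) = -0.322518
s=3.370000, y=-0.322518: f=1.532509 → y ← -0.322518 + 0.49·1.532509 = 0.428411
s=3.860000, y=0.428411: f=-2.331672 → y ← 0.428411 + 0.49·(-2.331672) = -0.714108
y(4.35) ≈ -0.7141

-0.7141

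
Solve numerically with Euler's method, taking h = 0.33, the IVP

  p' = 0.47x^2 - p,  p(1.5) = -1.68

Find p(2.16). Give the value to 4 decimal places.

Euler: p_{n+1} = p_n + h·f(x_n, p_n).
x=1.500000, p=-1.680000: f=2.737500 → p ← -1.680000 + 0.33·2.737500 = -0.776625
x=1.830000, p=-0.776625: f=2.350608 → p ← -0.776625 + 0.33·2.350608 = -0.000924
p(2.16) ≈ -0.0009

-0.0009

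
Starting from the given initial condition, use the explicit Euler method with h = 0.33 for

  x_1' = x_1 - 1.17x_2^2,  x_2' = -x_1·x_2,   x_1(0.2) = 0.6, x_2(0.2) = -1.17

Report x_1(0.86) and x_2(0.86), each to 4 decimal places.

Euler on (x_1,x_2): x_1_{n+1} = x_1_n + h·x_1', x_2_{n+1} = x_2_n + h·x_2'.
0.200000: (0.600000, -1.170000); f=(-1.001613, 0.702000) → (0.269468, -0.938340)
0.530000: (0.269468, -0.938340); f=(-0.760696, 0.252852) → (0.018438, -0.854899)
(x_1(0.86), x_2(0.86)) ≈ (0.0184, -0.8549)

0.0184, -0.8549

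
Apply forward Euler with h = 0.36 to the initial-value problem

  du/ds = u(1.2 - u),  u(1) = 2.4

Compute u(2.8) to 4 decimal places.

Euler: u_{n+1} = u_n + h·f(s_n, u_n).
s=1.000000, u=2.400000: f=-2.880000 → u ← 2.400000 + 0.36·(-2.880000) = 1.363200
s=1.360000, u=1.363200: f=-0.222474 → u ← 1.363200 + 0.36·(-0.222474) = 1.283109
s=1.720000, u=1.283109: f=-0.106638 → u ← 1.283109 + 0.36·(-0.106638) = 1.244719
s=2.080000, u=1.244719: f=-0.055663 → u ← 1.244719 + 0.36·(-0.055663) = 1.224681
s=2.440000, u=1.224681: f=-0.030226 → u ← 1.224681 + 0.36·(-0.030226) = 1.213799
u(2.8) ≈ 1.2138

1.2138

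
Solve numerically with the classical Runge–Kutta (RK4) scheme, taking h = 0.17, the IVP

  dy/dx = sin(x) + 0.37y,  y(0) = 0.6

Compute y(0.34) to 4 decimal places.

0.7402

RK4: k1 = f(x_n, y_n); k2 = f(x_n + h/2, y_n + (h/2)·k1); k3 = f(x_n + h/2, y_n + (h/2)·k2); k4 = f(x_n + h, y_n + h·k3); y_{n+1} = y_n + (h/6)·(k1 + 2k2 + 2k3 + k4).
x=0.000000, y=0.600000:
  k1 = f(0.000000, 0.600000) = 0.222000
  k2 = f(0.085000, 0.618870) = 0.313880
  k3 = f(0.085000, 0.626680) = 0.316769
  k4 = f(0.170000, 0.653851) = 0.411107
  y ← 0.600000 + (0.17/6)·(k1 + 2k2 + 2k3 + k4) = 0.653675
x=0.170000, y=0.653675:
  k1 = f(0.170000, 0.653675) = 0.411042
  k2 = f(0.255000, 0.688613) = 0.507032
  k3 = f(0.255000, 0.696773) = 0.510051
  k4 = f(0.340000, 0.740384) = 0.607429
  y ← 0.653675 + (0.17/6)·(k1 + 2k2 + 2k3 + k4) = 0.740166
y(0.34) ≈ 0.7402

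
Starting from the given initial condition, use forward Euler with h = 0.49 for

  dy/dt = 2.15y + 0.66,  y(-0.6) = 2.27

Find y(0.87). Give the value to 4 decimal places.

Euler: y_{n+1} = y_n + h·f(t_n, y_n).
t=-0.600000, y=2.270000: f=5.540500 → y ← 2.270000 + 0.49·5.540500 = 4.984845
t=-0.110000, y=4.984845: f=11.377417 → y ← 4.984845 + 0.49·11.377417 = 10.559779
t=0.380000, y=10.559779: f=23.363525 → y ← 10.559779 + 0.49·23.363525 = 22.007907
y(0.87) ≈ 22.0079

22.0079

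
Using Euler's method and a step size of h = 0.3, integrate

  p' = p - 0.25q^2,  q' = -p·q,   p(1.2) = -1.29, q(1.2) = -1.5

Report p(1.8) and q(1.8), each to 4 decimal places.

-2.7241, -3.2325

Euler on (p,q): p_{n+1} = p_n + h·p', q_{n+1} = q_n + h·q'.
1.200000: (-1.290000, -1.500000); f=(-1.852500, -1.935000) → (-1.845750, -2.080500)
1.500000: (-1.845750, -2.080500); f=(-2.927870, -3.840083) → (-2.724111, -3.232525)
(p(1.8), q(1.8)) ≈ (-2.7241, -3.2325)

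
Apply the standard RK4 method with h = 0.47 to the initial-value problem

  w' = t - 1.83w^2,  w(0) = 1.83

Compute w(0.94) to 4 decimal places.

0.5216

RK4: k1 = f(t_n, w_n); k2 = f(t_n + h/2, w_n + (h/2)·k1); k3 = f(t_n + h/2, w_n + (h/2)·k2); k4 = f(t_n + h, w_n + h·k3); w_{n+1} = w_n + (h/6)·(k1 + 2k2 + 2k3 + k4).
t=0.000000, w=1.830000:
  k1 = f(0.000000, 1.830000) = -6.128487
  k2 = f(0.235000, 0.389806) = -0.043066
  k3 = f(0.235000, 1.819880) = -5.825890
  k4 = f(0.470000, -0.908168) = -1.039329
  w ← 1.830000 + (0.47/6)·(k1 + 2k2 + 2k3 + k4) = 0.349051
t=0.470000, w=0.349051:
  k1 = f(0.470000, 0.349051) = 0.247038
  k2 = f(0.705000, 0.407105) = 0.401705
  k3 = f(0.705000, 0.443452) = 0.345131
  k4 = f(0.940000, 0.511263) = 0.461657
  w ← 0.349051 + (0.47/6)·(k1 + 2k2 + 2k3 + k4) = 0.521570
w(0.94) ≈ 0.5216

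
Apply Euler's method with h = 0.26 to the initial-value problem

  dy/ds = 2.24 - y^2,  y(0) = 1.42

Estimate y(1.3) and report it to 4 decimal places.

Euler: y_{n+1} = y_n + h·f(s_n, y_n).
s=0.000000, y=1.420000: f=0.223600 → y ← 1.420000 + 0.26·0.223600 = 1.478136
s=0.260000, y=1.478136: f=0.055114 → y ← 1.478136 + 0.26·0.055114 = 1.492466
s=0.520000, y=1.492466: f=0.012546 → y ← 1.492466 + 0.26·0.012546 = 1.495728
s=0.780000, y=1.495728: f=0.002799 → y ← 1.495728 + 0.26·0.002799 = 1.496455
s=1.040000, y=1.496455: f=0.000621 → y ← 1.496455 + 0.26·0.000621 = 1.496617
y(1.3) ≈ 1.4966

1.4966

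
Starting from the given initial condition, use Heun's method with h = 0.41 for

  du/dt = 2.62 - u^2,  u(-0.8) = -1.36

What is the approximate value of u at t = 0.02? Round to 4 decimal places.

Heun: k1 = f(t_n, u_n); k2 = f(t_n + h, u_n + h·k1); u_{n+1} = u_n + (h/2)·(k1 + k2).
t=-0.800000, u=-1.360000:
  k1 = f(-0.800000, -1.360000) = 0.770400
  k2 = f(-0.390000, -1.044136) = 1.529780
  u ← -1.360000 + (0.41/2)·(0.770400 + 1.529780) = -0.888463
t=-0.390000, u=-0.888463:
  k1 = f(-0.390000, -0.888463) = 1.830633
  k2 = f(0.020000, -0.137903) = 2.600983
  u ← -0.888463 + (0.41/2)·(1.830633 + 2.600983) = 0.020018
u(0.02) ≈ 0.0200

0.0200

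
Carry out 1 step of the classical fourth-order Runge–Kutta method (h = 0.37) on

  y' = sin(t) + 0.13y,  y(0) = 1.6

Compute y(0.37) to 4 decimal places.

1.7476

RK4: k1 = f(t_n, y_n); k2 = f(t_n + h/2, y_n + (h/2)·k1); k3 = f(t_n + h/2, y_n + (h/2)·k2); k4 = f(t_n + h, y_n + h·k3); y_{n+1} = y_n + (h/6)·(k1 + 2k2 + 2k3 + k4).
t=0.000000, y=1.600000:
  k1 = f(0.000000, 1.600000) = 0.208000
  k2 = f(0.185000, 1.638480) = 0.396949
  k3 = f(0.185000, 1.673436) = 0.401493
  k4 = f(0.370000, 1.748552) = 0.588927
  y ← 1.600000 + (0.37/6)·(k1 + 2k2 + 2k3 + k4) = 1.747618
y(0.37) ≈ 1.7476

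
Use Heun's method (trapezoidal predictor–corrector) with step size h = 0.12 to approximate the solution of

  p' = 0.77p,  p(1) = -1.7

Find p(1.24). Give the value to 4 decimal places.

-2.0446

Heun: k1 = f(x_n, p_n); k2 = f(x_n + h, p_n + h·k1); p_{n+1} = p_n + (h/2)·(k1 + k2).
x=1.000000, p=-1.700000:
  k1 = f(1.000000, -1.700000) = -1.309000
  k2 = f(1.120000, -1.857080) = -1.429952
  p ← -1.700000 + (0.12/2)·(-1.309000 + (-1.429952)) = -1.864337
x=1.120000, p=-1.864337:
  k1 = f(1.120000, -1.864337) = -1.435540
  k2 = f(1.240000, -2.036602) = -1.568183
  p ← -1.864337 + (0.12/2)·(-1.435540 + (-1.568183)) = -2.044560
p(1.24) ≈ -2.0446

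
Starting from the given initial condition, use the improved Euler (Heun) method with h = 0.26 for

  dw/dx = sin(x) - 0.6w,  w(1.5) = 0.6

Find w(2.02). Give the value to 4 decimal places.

0.8677

Heun: k1 = f(x_n, w_n); k2 = f(x_n + h, w_n + h·k1); w_{n+1} = w_n + (h/2)·(k1 + k2).
x=1.500000, w=0.600000:
  k1 = f(1.500000, 0.600000) = 0.637495
  k2 = f(1.760000, 0.765749) = 0.522705
  w ← 0.600000 + (0.26/2)·(0.637495 + 0.522705) = 0.750826
x=1.760000, w=0.750826:
  k1 = f(1.760000, 0.750826) = 0.531659
  k2 = f(2.020000, 0.889057) = 0.367359
  w ← 0.750826 + (0.26/2)·(0.531659 + 0.367359) = 0.867698
w(2.02) ≈ 0.8677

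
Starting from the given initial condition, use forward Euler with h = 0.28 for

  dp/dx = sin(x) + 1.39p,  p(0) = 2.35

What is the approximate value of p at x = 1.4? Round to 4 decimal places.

13.1950

Euler: p_{n+1} = p_n + h·f(x_n, p_n).
x=0.000000, p=2.350000: f=3.266500 → p ← 2.350000 + 0.28·3.266500 = 3.264620
x=0.280000, p=3.264620: f=4.814177 → p ← 3.264620 + 0.28·4.814177 = 4.612590
x=0.560000, p=4.612590: f=6.942686 → p ← 4.612590 + 0.28·6.942686 = 6.556542
x=0.840000, p=6.556542: f=9.858236 → p ← 6.556542 + 0.28·9.858236 = 9.316848
x=1.120000, p=9.316848: f=13.850519 → p ← 9.316848 + 0.28·13.850519 = 13.194993
p(1.4) ≈ 13.1950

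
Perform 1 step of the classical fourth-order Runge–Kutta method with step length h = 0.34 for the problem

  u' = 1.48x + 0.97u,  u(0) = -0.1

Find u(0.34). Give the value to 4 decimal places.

-0.0433

RK4: k1 = f(x_n, u_n); k2 = f(x_n + h/2, u_n + (h/2)·k1); k3 = f(x_n + h/2, u_n + (h/2)·k2); k4 = f(x_n + h, u_n + h·k3); u_{n+1} = u_n + (h/6)·(k1 + 2k2 + 2k3 + k4).
x=0.000000, u=-0.100000:
  k1 = f(0.000000, -0.100000) = -0.097000
  k2 = f(0.170000, -0.116490) = 0.138605
  k3 = f(0.170000, -0.076437) = 0.177456
  k4 = f(0.340000, -0.039665) = 0.464725
  u ← -0.100000 + (0.34/6)·(k1 + 2k2 + 2k3 + k4) = -0.043342
u(0.34) ≈ -0.0433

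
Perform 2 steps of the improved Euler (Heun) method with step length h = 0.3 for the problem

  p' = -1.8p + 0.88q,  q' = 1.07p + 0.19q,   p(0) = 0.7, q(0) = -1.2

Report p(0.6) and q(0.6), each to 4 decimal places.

-0.0921, -1.2150

Heun on (p,q): k1 = f(s_n, state_n); k2 = f(s_n + h, state_n + h·k1); state_{n+1} = state_n + (h/2)·(k1 + k2).
0.000000: (0.700000, -1.200000)
  k1 = (-2.316000, 0.521000)
  predictor → (0.005200, -1.043700)
  k2 = (-0.927816, -0.192739)
  → (0.213428, -1.150761)
0.300000: (0.213428, -1.150761)
  k1 = (-1.396839, 0.009723)
  predictor → (-0.205624, -1.147844)
  k2 = (-0.639979, -0.438108)
  → (-0.092095, -1.215019)
(p(0.6), q(0.6)) ≈ (-0.0921, -1.2150)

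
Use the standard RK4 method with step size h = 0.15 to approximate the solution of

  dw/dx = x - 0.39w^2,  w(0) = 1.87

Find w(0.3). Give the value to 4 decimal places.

RK4: k1 = f(x_n, w_n); k2 = f(x_n + h/2, w_n + (h/2)·k1); k3 = f(x_n + h/2, w_n + (h/2)·k2); k4 = f(x_n + h, w_n + h·k3); w_{n+1} = w_n + (h/6)·(k1 + 2k2 + 2k3 + k4).
x=0.000000, w=1.870000:
  k1 = f(0.000000, 1.870000) = -1.363791
  k2 = f(0.075000, 1.767716) = -1.143679
  k3 = f(0.075000, 1.784224) = -1.166548
  k4 = f(0.150000, 1.695018) = -0.970503
  w ← 1.870000 + (0.15/6)·(k1 + 2k2 + 2k3 + k4) = 1.696131
x=0.150000, w=1.696131:
  k1 = f(0.150000, 1.696131) = -0.971976
  k2 = f(0.225000, 1.623233) = -0.802605
  k3 = f(0.225000, 1.635936) = -0.818752
  k4 = f(0.300000, 1.573319) = -0.665379
  w ← 1.696131 + (0.15/6)·(k1 + 2k2 + 2k3 + k4) = 1.574130
w(0.3) ≈ 1.5741

1.5741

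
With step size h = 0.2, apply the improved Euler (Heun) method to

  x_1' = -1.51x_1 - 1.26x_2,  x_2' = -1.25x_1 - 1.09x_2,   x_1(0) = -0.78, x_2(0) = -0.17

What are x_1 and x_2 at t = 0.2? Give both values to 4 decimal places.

Heun on (x_1,x_2): k1 = f(t_n, state_n); k2 = f(t_n + h, state_n + h·k1); state_{n+1} = state_n + (h/2)·(k1 + k2).
0.000000: (-0.780000, -0.170000)
  k1 = (1.392000, 1.160300)
  predictor → (-0.501600, 0.062060)
  k2 = (0.679220, 0.559355)
  → (-0.572878, 0.001965)
(x_1(0.2), x_2(0.2)) ≈ (-0.5729, 0.0020)

-0.5729, 0.0020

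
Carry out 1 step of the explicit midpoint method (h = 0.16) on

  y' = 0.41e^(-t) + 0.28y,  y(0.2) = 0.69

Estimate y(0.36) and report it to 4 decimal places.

Midpoint: k1 = f(t_n, y_n); k2 = f(t_n + h/2, y_n + (h/2)·k1); y_{n+1} = y_n + h·k2.
t=0.200000, y=0.690000:
  k1 = f(0.200000, 0.690000) = 0.528880
  k2 = f(0.280000, 0.732310) = 0.514918
  y ← 0.690000 + 0.16·0.514918 = 0.772387
y(0.36) ≈ 0.7724

0.7724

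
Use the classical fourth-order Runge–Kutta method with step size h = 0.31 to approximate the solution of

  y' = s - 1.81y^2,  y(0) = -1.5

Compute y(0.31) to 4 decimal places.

RK4: k1 = f(s_n, y_n); k2 = f(s_n + h/2, y_n + (h/2)·k1); k3 = f(s_n + h/2, y_n + (h/2)·k2); k4 = f(s_n + h, y_n + h·k3); y_{n+1} = y_n + (h/6)·(k1 + 2k2 + 2k3 + k4).
s=0.000000, y=-1.500000:
  k1 = f(0.000000, -1.500000) = -4.072500
  k2 = f(0.155000, -2.131238) = -8.066334
  k3 = f(0.155000, -2.750282) = -13.535930
  k4 = f(0.310000, -5.696138) = -58.417242
  y ← -1.500000 + (0.31/6)·(k1 + 2k2 + 2k3 + k4) = -6.960871
y(0.31) ≈ -6.9609

-6.9609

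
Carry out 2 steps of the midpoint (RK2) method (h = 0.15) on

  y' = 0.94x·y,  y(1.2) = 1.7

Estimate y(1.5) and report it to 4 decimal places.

Midpoint: k1 = f(x_n, y_n); k2 = f(x_n + h/2, y_n + (h/2)·k1); y_{n+1} = y_n + h·k2.
x=1.200000, y=1.700000:
  k1 = f(1.200000, 1.700000) = 1.917600
  k2 = f(1.275000, 1.843820) = 2.209818
  y ← 1.700000 + 0.15·2.209818 = 2.031473
x=1.350000, y=2.031473:
  k1 = f(1.350000, 2.031473) = 2.577939
  k2 = f(1.425000, 2.224818) = 2.980144
  y ← 2.031473 + 0.15·2.980144 = 2.478494
y(1.5) ≈ 2.4785

2.4785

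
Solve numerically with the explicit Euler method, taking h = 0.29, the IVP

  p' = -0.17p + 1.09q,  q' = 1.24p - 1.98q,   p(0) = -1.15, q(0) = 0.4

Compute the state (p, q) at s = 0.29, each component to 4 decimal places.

-0.9669, -0.2432

Euler on (p,q): p_{n+1} = p_n + h·p', q_{n+1} = q_n + h·q'.
0.000000: (-1.150000, 0.400000); f=(0.631500, -2.218000) → (-0.966865, -0.243220)
(p(0.29), q(0.29)) ≈ (-0.9669, -0.2432)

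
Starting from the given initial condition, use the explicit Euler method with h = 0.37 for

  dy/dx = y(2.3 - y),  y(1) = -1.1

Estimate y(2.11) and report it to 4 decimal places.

Euler: y_{n+1} = y_n + h·f(x_n, y_n).
x=1.000000, y=-1.100000: f=-3.740000 → y ← -1.100000 + 0.37·(-3.740000) = -2.483800
x=1.370000, y=-2.483800: f=-11.882002 → y ← -2.483800 + 0.37·(-11.882002) = -6.880141
x=1.740000, y=-6.880141: f=-63.160663 → y ← -6.880141 + 0.37·(-63.160663) = -30.249586
y(2.11) ≈ -30.2496

-30.2496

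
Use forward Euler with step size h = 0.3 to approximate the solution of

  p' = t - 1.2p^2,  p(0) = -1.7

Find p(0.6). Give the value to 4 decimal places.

Euler: p_{n+1} = p_n + h·f(t_n, p_n).
t=0.000000, p=-1.700000: f=-3.468000 → p ← -1.700000 + 0.3·(-3.468000) = -2.740400
t=0.300000, p=-2.740400: f=-8.711751 → p ← -2.740400 + 0.3·(-8.711751) = -5.353925
p(0.6) ≈ -5.3539

-5.3539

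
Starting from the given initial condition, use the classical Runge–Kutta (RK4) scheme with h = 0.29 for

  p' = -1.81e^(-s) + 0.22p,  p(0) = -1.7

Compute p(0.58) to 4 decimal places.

RK4: k1 = f(s_n, p_n); k2 = f(s_n + h/2, p_n + (h/2)·k1); k3 = f(s_n + h/2, p_n + (h/2)·k2); k4 = f(s_n + h, p_n + h·k3); p_{n+1} = p_n + (h/6)·(k1 + 2k2 + 2k3 + k4).
s=0.000000, p=-1.700000:
  k1 = f(0.000000, -1.700000) = -2.184000
  k2 = f(0.145000, -2.016680) = -2.009360
  k3 = f(0.145000, -1.991357) = -2.003789
  k4 = f(0.290000, -2.281099) = -1.856199
  p ← -1.700000 + (0.29/6)·(k1 + 2k2 + 2k3 + k4) = -2.283214
s=0.290000, p=-2.283214:
  k1 = f(0.290000, -2.283214) = -1.856664
  k2 = f(0.435000, -2.552430) = -1.733084
  k3 = f(0.435000, -2.534511) = -1.729141
  k4 = f(0.580000, -2.784665) = -1.626042
  p ← -2.283214 + (0.29/6)·(k1 + 2k2 + 2k3 + k4) = -2.786227
p(0.58) ≈ -2.7862

-2.7862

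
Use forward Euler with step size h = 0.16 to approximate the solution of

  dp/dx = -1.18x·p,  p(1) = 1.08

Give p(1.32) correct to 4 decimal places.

0.6842

Euler: p_{n+1} = p_n + h·f(x_n, p_n).
x=1.000000, p=1.080000: f=-1.274400 → p ← 1.080000 + 0.16·(-1.274400) = 0.876096
x=1.160000, p=0.876096: f=-1.199200 → p ← 0.876096 + 0.16·(-1.199200) = 0.684224
p(1.32) ≈ 0.6842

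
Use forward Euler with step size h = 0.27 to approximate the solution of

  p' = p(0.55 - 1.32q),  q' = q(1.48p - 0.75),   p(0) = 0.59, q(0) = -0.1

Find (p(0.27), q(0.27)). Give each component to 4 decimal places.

Euler on (p,q): p_{n+1} = p_n + h·p', q_{n+1} = q_n + h·q'.
0.000000: (0.590000, -0.100000); f=(0.402380, -0.012320) → (0.698643, -0.103326)
(p(0.27), q(0.27)) ≈ (0.6986, -0.1033)

0.6986, -0.1033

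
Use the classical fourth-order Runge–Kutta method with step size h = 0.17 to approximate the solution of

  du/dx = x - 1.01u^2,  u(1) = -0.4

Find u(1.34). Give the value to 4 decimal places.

-0.0239

RK4: k1 = f(x_n, u_n); k2 = f(x_n + h/2, u_n + (h/2)·k1); k3 = f(x_n + h/2, u_n + (h/2)·k2); k4 = f(x_n + h, u_n + h·k3); u_{n+1} = u_n + (h/6)·(k1 + 2k2 + 2k3 + k4).
x=1.000000, u=-0.400000:
  k1 = f(1.000000, -0.400000) = 0.838400
  k2 = f(1.085000, -0.328736) = 0.975852
  k3 = f(1.085000, -0.317053) = 0.983472
  k4 = f(1.170000, -0.232810) = 1.115258
  u ← -0.400000 + (0.17/6)·(k1 + 2k2 + 2k3 + k4) = -0.233618
x=1.170000, u=-0.233618:
  k1 = f(1.170000, -0.233618) = 1.114877
  k2 = f(1.255000, -0.138853) = 1.235527
  k3 = f(1.255000, -0.128598) = 1.238297
  k4 = f(1.340000, -0.023107) = 1.339461
  u ← -0.233618 + (0.17/6)·(k1 + 2k2 + 2k3 + k4) = -0.023895
u(1.34) ≈ -0.0239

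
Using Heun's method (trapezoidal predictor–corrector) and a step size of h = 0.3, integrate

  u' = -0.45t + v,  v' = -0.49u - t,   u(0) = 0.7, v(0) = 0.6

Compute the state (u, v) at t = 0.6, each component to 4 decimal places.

Heun on (u,v): k1 = f(t_n, state_n); k2 = f(t_n + h, state_n + h·k1); state_{n+1} = state_n + (h/2)·(k1 + k2).
0.000000: (0.700000, 0.600000)
  k1 = (0.600000, -0.343000)
  predictor → (0.880000, 0.497100)
  k2 = (0.362100, -0.731200)
  → (0.844315, 0.438870)
0.300000: (0.844315, 0.438870)
  k1 = (0.303870, -0.713714)
  predictor → (0.935476, 0.224756)
  k2 = (-0.045244, -1.058383)
  → (0.883109, 0.173055)
(u(0.6), v(0.6)) ≈ (0.8831, 0.1731)

0.8831, 0.1731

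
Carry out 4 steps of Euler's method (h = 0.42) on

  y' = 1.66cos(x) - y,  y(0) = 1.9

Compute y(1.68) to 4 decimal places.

1.0483

Euler: y_{n+1} = y_n + h·f(x_n, y_n).
x=0.000000, y=1.900000: f=-0.240000 → y ← 1.900000 + 0.42·(-0.240000) = 1.799200
x=0.420000, y=1.799200: f=-0.283472 → y ← 1.799200 + 0.42·(-0.283472) = 1.680142
x=0.840000, y=1.680142: f=-0.572153 → y ← 1.680142 + 0.42·(-0.572153) = 1.439837
x=1.260000, y=1.439837: f=-0.932181 → y ← 1.439837 + 0.42·(-0.932181) = 1.048321
y(1.68) ≈ 1.0483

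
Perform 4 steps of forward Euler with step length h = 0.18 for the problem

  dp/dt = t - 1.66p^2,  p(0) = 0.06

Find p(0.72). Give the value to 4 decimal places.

Euler: p_{n+1} = p_n + h·f(t_n, p_n).
t=0.000000, p=0.060000: f=-0.005976 → p ← 0.060000 + 0.18·(-0.005976) = 0.058924
t=0.180000, p=0.058924: f=0.174236 → p ← 0.058924 + 0.18·0.174236 = 0.090287
t=0.360000, p=0.090287: f=0.346468 → p ← 0.090287 + 0.18·0.346468 = 0.152651
t=0.540000, p=0.152651: f=0.501318 → p ← 0.152651 + 0.18·0.501318 = 0.242888
p(0.72) ≈ 0.2429

0.2429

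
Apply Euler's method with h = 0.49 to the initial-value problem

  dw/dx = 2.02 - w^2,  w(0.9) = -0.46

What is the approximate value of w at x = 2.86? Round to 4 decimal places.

Euler: w_{n+1} = w_n + h·f(x_n, w_n).
x=0.900000, w=-0.460000: f=1.808400 → w ← -0.460000 + 0.49·1.808400 = 0.426116
x=1.390000, w=0.426116: f=1.838425 → w ← 0.426116 + 0.49·1.838425 = 1.326944
x=1.880000, w=1.326944: f=0.259219 → w ← 1.326944 + 0.49·0.259219 = 1.453962
x=2.370000, w=1.453962: f=-0.094004 → w ← 1.453962 + 0.49·(-0.094004) = 1.407900
w(2.86) ≈ 1.4079

1.4079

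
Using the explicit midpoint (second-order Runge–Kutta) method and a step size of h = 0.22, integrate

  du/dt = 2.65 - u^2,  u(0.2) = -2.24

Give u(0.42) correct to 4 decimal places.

Midpoint: k1 = f(t_n, u_n); k2 = f(t_n + h/2, u_n + (h/2)·k1); u_{n+1} = u_n + h·k2.
t=0.200000, u=-2.240000:
  k1 = f(0.200000, -2.240000) = -2.367600
  k2 = f(0.310000, -2.500436) = -3.602180
  u ← -2.240000 + 0.22·(-3.602180) = -3.032480
u(0.42) ≈ -3.0325

-3.0325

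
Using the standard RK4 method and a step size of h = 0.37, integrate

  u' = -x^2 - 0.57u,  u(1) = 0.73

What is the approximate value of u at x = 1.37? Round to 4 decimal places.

RK4: k1 = f(x_n, u_n); k2 = f(x_n + h/2, u_n + (h/2)·k1); k3 = f(x_n + h/2, u_n + (h/2)·k2); k4 = f(x_n + h, u_n + h·k3); u_{n+1} = u_n + (h/6)·(k1 + 2k2 + 2k3 + k4).
x=1.000000, u=0.730000:
  k1 = f(1.000000, 0.730000) = -1.416100
  k2 = f(1.185000, 0.468021) = -1.670997
  k3 = f(1.185000, 0.420866) = -1.644118
  k4 = f(1.370000, 0.121676) = -1.946255
  u ← 0.730000 + (0.37/6)·(k1 + 2k2 + 2k3 + k4) = 0.113790
u(1.37) ≈ 0.1138

0.1138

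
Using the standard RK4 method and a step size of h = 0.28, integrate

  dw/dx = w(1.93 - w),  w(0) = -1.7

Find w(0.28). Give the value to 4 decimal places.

-7.2865

RK4: k1 = f(x_n, w_n); k2 = f(x_n + h/2, w_n + (h/2)·k1); k3 = f(x_n + h/2, w_n + (h/2)·k2); k4 = f(x_n + h, w_n + h·k3); w_{n+1} = w_n + (h/6)·(k1 + 2k2 + 2k3 + k4).
x=0.000000, w=-1.700000:
  k1 = f(0.000000, -1.700000) = -6.171000
  k2 = f(0.140000, -2.563940) = -11.522193
  k3 = f(0.140000, -3.313107) = -17.370974
  k4 = f(0.280000, -6.563873) = -55.752700
  w ← -1.700000 + (0.28/6)·(k1 + 2k2 + 2k3 + k4) = -7.286468
w(0.28) ≈ -7.2865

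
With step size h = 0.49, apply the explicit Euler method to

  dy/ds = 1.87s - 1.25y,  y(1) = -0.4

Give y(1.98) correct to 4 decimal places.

1.6603

Euler: y_{n+1} = y_n + h·f(s_n, y_n).
s=1.000000, y=-0.400000: f=2.370000 → y ← -0.400000 + 0.49·2.370000 = 0.761300
s=1.490000, y=0.761300: f=1.834675 → y ← 0.761300 + 0.49·1.834675 = 1.660291
y(1.98) ≈ 1.6603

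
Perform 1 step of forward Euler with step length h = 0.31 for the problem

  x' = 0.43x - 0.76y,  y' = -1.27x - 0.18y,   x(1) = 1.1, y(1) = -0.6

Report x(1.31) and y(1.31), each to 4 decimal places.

Euler on (x,y): x_{n+1} = x_n + h·x', y_{n+1} = y_n + h·y'.
1.000000: (1.100000, -0.600000); f=(0.929000, -1.289000) → (1.387990, -0.999590)
(x(1.31), y(1.31)) ≈ (1.3880, -0.9996)

1.3880, -0.9996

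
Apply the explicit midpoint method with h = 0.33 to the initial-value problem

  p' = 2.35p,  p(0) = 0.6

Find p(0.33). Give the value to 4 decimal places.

1.2457

Midpoint: k1 = f(t_n, p_n); k2 = f(t_n + h/2, p_n + (h/2)·k1); p_{n+1} = p_n + h·k2.
t=0.000000, p=0.600000:
  k1 = f(0.000000, 0.600000) = 1.410000
  k2 = f(0.165000, 0.832650) = 1.956728
  p ← 0.600000 + 0.33·1.956728 = 1.245720
p(0.33) ≈ 1.2457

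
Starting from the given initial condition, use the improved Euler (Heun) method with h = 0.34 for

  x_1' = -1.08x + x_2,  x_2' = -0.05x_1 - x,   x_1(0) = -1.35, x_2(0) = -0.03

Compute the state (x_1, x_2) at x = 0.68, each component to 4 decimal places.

Heun on (x_1,x_2): k1 = f(x_n, state_n); k2 = f(x_n + h, state_n + h·k1); state_{n+1} = state_n + (h/2)·(k1 + k2).
0.000000: (-1.350000, -0.030000)
  k1 = (-0.030000, 0.067500)
  predictor → (-1.360200, -0.007050)
  k2 = (-0.374250, -0.271990)
  → (-1.418723, -0.064763)
0.340000: (-1.418723, -0.064763)
  k1 = (-0.431963, -0.269064)
  predictor → (-1.565590, -0.156245)
  k2 = (-0.890645, -0.601720)
  → (-1.643566, -0.212797)
(x_1(0.68), x_2(0.68)) ≈ (-1.6436, -0.2128)

-1.6436, -0.2128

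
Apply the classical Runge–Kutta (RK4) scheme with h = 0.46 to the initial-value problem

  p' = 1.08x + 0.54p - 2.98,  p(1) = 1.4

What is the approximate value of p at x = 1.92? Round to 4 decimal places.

0.5800

RK4: k1 = f(x_n, p_n); k2 = f(x_n + h/2, p_n + (h/2)·k1); k3 = f(x_n + h/2, p_n + (h/2)·k2); k4 = f(x_n + h, p_n + h·k3); p_{n+1} = p_n + (h/6)·(k1 + 2k2 + 2k3 + k4).
x=1.000000, p=1.400000:
  k1 = f(1.000000, 1.400000) = -1.144000
  k2 = f(1.230000, 1.136880) = -1.037685
  k3 = f(1.230000, 1.161332) = -1.024480
  k4 = f(1.460000, 0.928739) = -0.901681
  p ← 1.400000 + (0.46/6)·(k1 + 2k2 + 2k3 + k4) = 0.926966
x=1.460000, p=0.926966:
  k1 = f(1.460000, 0.926966) = -0.902638
  k2 = f(1.690000, 0.719359) = -0.766346
  k3 = f(1.690000, 0.750706) = -0.749419
  k4 = f(1.920000, 0.582233) = -0.591994
  p ← 0.926966 + (0.46/6)·(k1 + 2k2 + 2k3 + k4) = 0.579960
p(1.92) ≈ 0.5800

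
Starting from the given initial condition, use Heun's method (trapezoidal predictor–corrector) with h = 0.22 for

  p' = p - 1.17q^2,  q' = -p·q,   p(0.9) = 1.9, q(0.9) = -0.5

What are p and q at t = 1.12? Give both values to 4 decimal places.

Heun on (p,q): k1 = f(t_n, state_n); k2 = f(t_n + h, state_n + h·k1); state_{n+1} = state_n + (h/2)·(k1 + k2).
0.900000: (1.900000, -0.500000)
  k1 = (1.607500, 0.950000)
  predictor → (2.253650, -0.291000)
  k2 = (2.154573, 0.655812)
  → (2.313828, -0.323361)
(p(1.12), q(1.12)) ≈ (2.3138, -0.3234)

2.3138, -0.3234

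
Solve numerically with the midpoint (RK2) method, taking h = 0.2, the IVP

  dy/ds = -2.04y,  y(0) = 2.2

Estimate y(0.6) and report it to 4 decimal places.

Midpoint: k1 = f(s_n, y_n); k2 = f(s_n + h/2, y_n + (h/2)·k1); y_{n+1} = y_n + h·k2.
s=0.000000, y=2.200000:
  k1 = f(0.000000, 2.200000) = -4.488000
  k2 = f(0.100000, 1.751200) = -3.572448
  y ← 2.200000 + 0.2·(-3.572448) = 1.485510
s=0.200000, y=1.485510:
  k1 = f(0.200000, 1.485510) = -3.030441
  k2 = f(0.300000, 1.182466) = -2.412231
  y ← 1.485510 + 0.2·(-2.412231) = 1.003064
s=0.400000, y=1.003064:
  k1 = f(0.400000, 1.003064) = -2.046251
  k2 = f(0.500000, 0.798439) = -1.628816
  y ← 1.003064 + 0.2·(-1.628816) = 0.677301
y(0.6) ≈ 0.6773

0.6773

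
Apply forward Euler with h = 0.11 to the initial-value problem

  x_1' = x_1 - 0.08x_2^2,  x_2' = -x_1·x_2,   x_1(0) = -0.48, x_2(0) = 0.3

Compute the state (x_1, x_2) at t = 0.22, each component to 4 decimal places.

Euler on (x_1,x_2): x_1_{n+1} = x_1_n + h·x_1', x_2_{n+1} = x_2_n + h·x_2'.
0.000000: (-0.480000, 0.300000); f=(-0.487200, 0.144000) → (-0.533592, 0.315840)
0.110000: (-0.533592, 0.315840); f=(-0.541572, 0.168530) → (-0.593165, 0.334378)
(x_1(0.22), x_2(0.22)) ≈ (-0.5932, 0.3344)

-0.5932, 0.3344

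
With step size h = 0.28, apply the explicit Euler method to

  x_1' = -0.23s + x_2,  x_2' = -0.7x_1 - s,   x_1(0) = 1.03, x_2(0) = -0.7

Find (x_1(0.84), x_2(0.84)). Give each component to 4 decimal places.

0.2071, -1.4110

Euler on (x_1,x_2): x_1_{n+1} = x_1_n + h·x_1', x_2_{n+1} = x_2_n + h·x_2'.
0.000000: (1.030000, -0.700000); f=(-0.700000, -0.721000) → (0.834000, -0.901880)
0.280000: (0.834000, -0.901880); f=(-0.966280, -0.863800) → (0.563442, -1.143744)
0.560000: (0.563442, -1.143744); f=(-1.272544, -0.954409) → (0.207129, -1.410979)
(x_1(0.84), x_2(0.84)) ≈ (0.2071, -1.4110)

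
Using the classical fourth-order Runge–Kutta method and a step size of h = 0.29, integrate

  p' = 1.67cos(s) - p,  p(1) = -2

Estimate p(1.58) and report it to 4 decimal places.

-0.9386

RK4: k1 = f(s_n, p_n); k2 = f(s_n + h/2, p_n + (h/2)·k1); k3 = f(s_n + h/2, p_n + (h/2)·k2); k4 = f(s_n + h, p_n + h·k3); p_{n+1} = p_n + (h/6)·(k1 + 2k2 + 2k3 + k4).
s=1.000000, p=-2.000000:
  k1 = f(1.000000, -2.000000) = 2.902305
  k2 = f(1.145000, -1.579166) = 2.268953
  k3 = f(1.145000, -1.671002) = 2.360789
  k4 = f(1.290000, -1.315371) = 1.778163
  p ← -2.000000 + (0.29/6)·(k1 + 2k2 + 2k3 + k4) = -1.326236
s=1.290000, p=-1.326236:
  k1 = f(1.290000, -1.326236) = 1.789028
  k2 = f(1.435000, -1.066827) = 1.292910
  k3 = f(1.435000, -1.138764) = 1.364847
  k4 = f(1.580000, -0.930430) = 0.915060
  p ← -1.326236 + (0.29/6)·(k1 + 2k2 + 2k3 + k4) = -0.938622
p(1.58) ≈ -0.9386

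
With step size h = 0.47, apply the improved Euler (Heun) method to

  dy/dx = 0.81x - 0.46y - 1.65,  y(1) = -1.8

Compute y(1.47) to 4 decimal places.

Heun: k1 = f(x_n, y_n); k2 = f(x_n + h, y_n + h·k1); y_{n+1} = y_n + (h/2)·(k1 + k2).
x=1.000000, y=-1.800000:
  k1 = f(1.000000, -1.800000) = -0.012000
  k2 = f(1.470000, -1.805640) = 0.371294
  y ← -1.800000 + (0.47/2)·(-0.012000 + 0.371294) = -1.715566
y(1.47) ≈ -1.7156

-1.7156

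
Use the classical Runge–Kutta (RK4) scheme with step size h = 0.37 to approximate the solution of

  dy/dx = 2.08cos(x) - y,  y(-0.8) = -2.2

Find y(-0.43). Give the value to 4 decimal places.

RK4: k1 = f(x_n, y_n); k2 = f(x_n + h/2, y_n + (h/2)·k1); k3 = f(x_n + h/2, y_n + (h/2)·k2); k4 = f(x_n + h, y_n + h·k3); y_{n+1} = y_n + (h/6)·(k1 + 2k2 + 2k3 + k4).
x=-0.800000, y=-2.200000:
  k1 = f(-0.800000, -2.200000) = 3.649150
  k2 = f(-0.615000, -1.524907) = 3.223796
  k3 = f(-0.615000, -1.603598) = 3.302487
  k4 = f(-0.430000, -0.978080) = 2.868729
  y ← -2.200000 + (0.37/6)·(k1 + 2k2 + 2k3 + k4) = -0.993156
y(-0.43) ≈ -0.9932

-0.9932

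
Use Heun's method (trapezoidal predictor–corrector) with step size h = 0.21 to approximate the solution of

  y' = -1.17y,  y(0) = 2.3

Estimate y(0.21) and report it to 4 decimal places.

1.8043

Heun: k1 = f(s_n, y_n); k2 = f(s_n + h, y_n + h·k1); y_{n+1} = y_n + (h/2)·(k1 + k2).
s=0.000000, y=2.300000:
  k1 = f(0.000000, 2.300000) = -2.691000
  k2 = f(0.210000, 1.734890) = -2.029821
  y ← 2.300000 + (0.21/2)·(-2.691000 + (-2.029821)) = 1.804314
y(0.21) ≈ 1.8043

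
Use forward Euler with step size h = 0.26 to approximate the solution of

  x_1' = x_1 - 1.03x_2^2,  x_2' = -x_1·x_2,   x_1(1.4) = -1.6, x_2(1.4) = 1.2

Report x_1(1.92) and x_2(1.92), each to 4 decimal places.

-3.7993, 2.7602

Euler on (x_1,x_2): x_1_{n+1} = x_1_n + h·x_1', x_2_{n+1} = x_2_n + h·x_2'.
1.400000: (-1.600000, 1.200000); f=(-3.083200, 1.920000) → (-2.401632, 1.699200)
1.660000: (-2.401632, 1.699200); f=(-5.375531, 4.080853) → (-3.799270, 2.760222)
(x_1(1.92), x_2(1.92)) ≈ (-3.7993, 2.7602)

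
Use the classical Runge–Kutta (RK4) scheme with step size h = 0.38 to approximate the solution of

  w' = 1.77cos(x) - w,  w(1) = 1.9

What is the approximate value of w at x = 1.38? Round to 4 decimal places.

1.4998

RK4: k1 = f(x_n, w_n); k2 = f(x_n + h/2, w_n + (h/2)·k1); k3 = f(x_n + h/2, w_n + (h/2)·k2); k4 = f(x_n + h, w_n + h·k3); w_{n+1} = w_n + (h/6)·(k1 + 2k2 + 2k3 + k4).
x=1.000000, w=1.900000:
  k1 = f(1.000000, 1.900000) = -0.943665
  k2 = f(1.190000, 1.720704) = -1.062866
  k3 = f(1.190000, 1.698056) = -1.040218
  k4 = f(1.380000, 1.504717) = -1.169053
  w ← 1.900000 + (0.38/6)·(k1 + 2k2 + 2k3 + k4) = 1.499804
w(1.38) ≈ 1.4998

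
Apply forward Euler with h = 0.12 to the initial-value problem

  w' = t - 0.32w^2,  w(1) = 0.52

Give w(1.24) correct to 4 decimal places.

0.7488

Euler: w_{n+1} = w_n + h·f(t_n, w_n).
t=1.000000, w=0.520000: f=0.913472 → w ← 0.520000 + 0.12·0.913472 = 0.629617
t=1.120000, w=0.629617: f=0.993147 → w ← 0.629617 + 0.12·0.993147 = 0.748794
w(1.24) ≈ 0.7488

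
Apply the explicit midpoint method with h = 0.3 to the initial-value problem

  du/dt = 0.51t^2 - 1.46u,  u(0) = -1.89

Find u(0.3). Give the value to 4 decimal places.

-1.2400

Midpoint: k1 = f(t_n, u_n); k2 = f(t_n + h/2, u_n + (h/2)·k1); u_{n+1} = u_n + h·k2.
t=0.000000, u=-1.890000:
  k1 = f(0.000000, -1.890000) = 2.759400
  k2 = f(0.150000, -1.476090) = 2.166566
  u ← -1.890000 + 0.3·2.166566 = -1.240030
u(0.3) ≈ -1.2400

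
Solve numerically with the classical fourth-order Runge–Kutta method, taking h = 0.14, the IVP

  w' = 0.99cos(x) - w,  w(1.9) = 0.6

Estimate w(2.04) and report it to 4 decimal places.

RK4: k1 = f(x_n, w_n); k2 = f(x_n + h/2, w_n + (h/2)·k1); k3 = f(x_n + h/2, w_n + (h/2)·k2); k4 = f(x_n + h, w_n + h·k3); w_{n+1} = w_n + (h/6)·(k1 + 2k2 + 2k3 + k4).
x=1.900000, w=0.600000:
  k1 = f(1.900000, 0.600000) = -0.920057
  k2 = f(1.970000, 0.535596) = -0.920394
  k3 = f(1.970000, 0.535572) = -0.920370
  k4 = f(2.040000, 0.471148) = -0.918803
  w ← 0.600000 + (0.14/6)·(k1 + 2k2 + 2k3 + k4) = 0.471191
w(2.04) ≈ 0.4712

0.4712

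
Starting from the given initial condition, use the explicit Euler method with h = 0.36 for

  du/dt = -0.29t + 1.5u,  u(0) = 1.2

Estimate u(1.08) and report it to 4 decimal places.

4.2497

Euler: u_{n+1} = u_n + h·f(t_n, u_n).
t=0.000000, u=1.200000: f=1.800000 → u ← 1.200000 + 0.36·1.800000 = 1.848000
t=0.360000, u=1.848000: f=2.667600 → u ← 1.848000 + 0.36·2.667600 = 2.808336
t=0.720000, u=2.808336: f=4.003704 → u ← 2.808336 + 0.36·4.003704 = 4.249669
u(1.08) ≈ 4.2497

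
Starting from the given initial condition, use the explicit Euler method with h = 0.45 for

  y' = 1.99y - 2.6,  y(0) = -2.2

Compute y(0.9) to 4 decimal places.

Euler: y_{n+1} = y_n + h·f(t_n, y_n).
t=0.000000, y=-2.200000: f=-6.978000 → y ← -2.200000 + 0.45·(-6.978000) = -5.340100
t=0.450000, y=-5.340100: f=-13.226799 → y ← -5.340100 + 0.45·(-13.226799) = -11.292160
y(0.9) ≈ -11.2922

-11.2922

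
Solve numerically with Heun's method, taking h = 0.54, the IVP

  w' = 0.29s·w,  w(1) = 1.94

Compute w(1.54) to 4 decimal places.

2.3625

Heun: k1 = f(s_n, w_n); k2 = f(s_n + h, w_n + h·k1); w_{n+1} = w_n + (h/2)·(k1 + k2).
s=1.000000, w=1.940000:
  k1 = f(1.000000, 1.940000) = 0.562600
  k2 = f(1.540000, 2.243804) = 1.002083
  w ← 1.940000 + (0.54/2)·(0.562600 + 1.002083) = 2.362464
w(1.54) ≈ 2.3625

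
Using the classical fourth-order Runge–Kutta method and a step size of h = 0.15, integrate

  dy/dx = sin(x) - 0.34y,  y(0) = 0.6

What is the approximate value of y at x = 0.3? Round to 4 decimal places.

0.5850

RK4: k1 = f(x_n, y_n); k2 = f(x_n + h/2, y_n + (h/2)·k1); k3 = f(x_n + h/2, y_n + (h/2)·k2); k4 = f(x_n + h, y_n + h·k3); y_{n+1} = y_n + (h/6)·(k1 + 2k2 + 2k3 + k4).
x=0.000000, y=0.600000:
  k1 = f(0.000000, 0.600000) = -0.204000
  k2 = f(0.075000, 0.584700) = -0.123868
  k3 = f(0.075000, 0.590710) = -0.125912
  k4 = f(0.150000, 0.581113) = -0.048140
  y ← 0.600000 + (0.15/6)·(k1 + 2k2 + 2k3 + k4) = 0.581207
x=0.150000, y=0.581207:
  k1 = f(0.150000, 0.581207) = -0.048172
  k2 = f(0.225000, 0.577595) = 0.026724
  k3 = f(0.225000, 0.583212) = 0.024814
  k4 = f(0.300000, 0.584930) = 0.096644
  y ← 0.581207 + (0.15/6)·(k1 + 2k2 + 2k3 + k4) = 0.584996
y(0.3) ≈ 0.5850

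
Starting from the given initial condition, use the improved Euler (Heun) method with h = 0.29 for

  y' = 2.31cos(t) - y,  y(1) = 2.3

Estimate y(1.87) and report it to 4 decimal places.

1.0498

Heun: k1 = f(t_n, y_n); k2 = f(t_n + h, y_n + h·k1); y_{n+1} = y_n + (h/2)·(k1 + k2).
t=1.000000, y=2.300000:
  k1 = f(1.000000, 2.300000) = -1.051902
  k2 = f(1.290000, 1.994949) = -1.354799
  y ← 2.300000 + (0.29/2)·(-1.051902 + (-1.354799)) = 1.951028
t=1.290000, y=1.951028:
  k1 = f(1.290000, 1.951028) = -1.310879
  k2 = f(1.580000, 1.570873) = -1.592134
  y ← 1.951028 + (0.29/2)·(-1.310879 + (-1.592134)) = 1.530092
t=1.580000, y=1.530092:
  k1 = f(1.580000, 1.530092) = -1.551352
  k2 = f(1.870000, 1.080200) = -1.761094
  y ← 1.530092 + (0.29/2)·(-1.551352 + (-1.761094)) = 1.049787
y(1.87) ≈ 1.0498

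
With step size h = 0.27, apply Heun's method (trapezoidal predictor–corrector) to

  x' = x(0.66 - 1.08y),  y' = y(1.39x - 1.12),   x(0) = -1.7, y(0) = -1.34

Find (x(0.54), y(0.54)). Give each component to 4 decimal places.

Heun on (x,y): k1 = f(t_n, state_n); k2 = f(t_n + h, state_n + h·k1); state_{n+1} = state_n + (h/2)·(k1 + k2).
0.000000: (-1.700000, -1.340000)
  k1 = (-3.582240, 4.667220)
  predictor → (-2.667205, -0.079851)
  k2 = (-1.990371, 0.385472)
  → (-2.452303, -0.657887)
0.270000: (-2.452303, -0.657887)
  k1 = (-3.360924, 2.979371)
  predictor → (-3.359752, 0.146544)
  k2 = (-1.685698, -0.848496)
  → (-3.133596, -0.370218)
(x(0.54), y(0.54)) ≈ (-3.1336, -0.3702)

-3.1336, -0.3702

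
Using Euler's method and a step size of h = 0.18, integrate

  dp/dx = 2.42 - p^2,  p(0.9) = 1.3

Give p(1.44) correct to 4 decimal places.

Euler: p_{n+1} = p_n + h·f(x_n, p_n).
x=0.900000, p=1.300000: f=0.730000 → p ← 1.300000 + 0.18·0.730000 = 1.431400
x=1.080000, p=1.431400: f=0.371094 → p ← 1.431400 + 0.18·0.371094 = 1.498197
x=1.260000, p=1.498197: f=0.175406 → p ← 1.498197 + 0.18·0.175406 = 1.529770
p(1.44) ≈ 1.5298

1.5298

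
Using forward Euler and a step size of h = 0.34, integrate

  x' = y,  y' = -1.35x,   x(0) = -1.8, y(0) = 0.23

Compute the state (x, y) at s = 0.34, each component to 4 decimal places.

-1.7218, 1.0562

Euler on (x,y): x_{n+1} = x_n + h·x', y_{n+1} = y_n + h·y'.
0.000000: (-1.800000, 0.230000); f=(0.230000, 2.430000) → (-1.721800, 1.056200)
(x(0.34), y(0.34)) ≈ (-1.7218, 1.0562)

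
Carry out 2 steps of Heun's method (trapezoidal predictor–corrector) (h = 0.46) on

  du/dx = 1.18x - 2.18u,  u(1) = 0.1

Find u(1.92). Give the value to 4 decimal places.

Heun: k1 = f(x_n, u_n); k2 = f(x_n + h, u_n + h·k1); u_{n+1} = u_n + (h/2)·(k1 + k2).
x=1.000000, u=0.100000:
  k1 = f(1.000000, 0.100000) = 0.962000
  k2 = f(1.460000, 0.542520) = 0.540106
  u ← 0.100000 + (0.46/2)·(0.962000 + 0.540106) = 0.445484
x=1.460000, u=0.445484:
  k1 = f(1.460000, 0.445484) = 0.751644
  k2 = f(1.920000, 0.791241) = 0.540695
  u ← 0.445484 + (0.46/2)·(0.751644 + 0.540695) = 0.742722
u(1.92) ≈ 0.7427

0.7427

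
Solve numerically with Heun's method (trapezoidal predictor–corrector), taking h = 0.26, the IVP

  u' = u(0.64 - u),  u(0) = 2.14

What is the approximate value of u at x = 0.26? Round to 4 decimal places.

Heun: k1 = f(x_n, u_n); k2 = f(x_n + h, u_n + h·k1); u_{n+1} = u_n + (h/2)·(k1 + k2).
x=0.000000, u=2.140000:
  k1 = f(0.000000, 2.140000) = -3.210000
  k2 = f(0.260000, 1.305400) = -0.868613
  u ← 2.140000 + (0.26/2)·(-3.210000 + (-0.868613)) = 1.609780
u(0.26) ≈ 1.6098

1.6098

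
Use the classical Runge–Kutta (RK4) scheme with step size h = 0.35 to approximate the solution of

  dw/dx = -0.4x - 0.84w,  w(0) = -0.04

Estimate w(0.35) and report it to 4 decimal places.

-0.0521

RK4: k1 = f(x_n, w_n); k2 = f(x_n + h/2, w_n + (h/2)·k1); k3 = f(x_n + h/2, w_n + (h/2)·k2); k4 = f(x_n + h, w_n + h·k3); w_{n+1} = w_n + (h/6)·(k1 + 2k2 + 2k3 + k4).
x=0.000000, w=-0.040000:
  k1 = f(0.000000, -0.040000) = 0.033600
  k2 = f(0.175000, -0.034120) = -0.041339
  k3 = f(0.175000, -0.047234) = -0.030323
  k4 = f(0.350000, -0.050613) = -0.097485
  w ← -0.040000 + (0.35/6)·(k1 + 2k2 + 2k3 + k4) = -0.052087
w(0.35) ≈ -0.0521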